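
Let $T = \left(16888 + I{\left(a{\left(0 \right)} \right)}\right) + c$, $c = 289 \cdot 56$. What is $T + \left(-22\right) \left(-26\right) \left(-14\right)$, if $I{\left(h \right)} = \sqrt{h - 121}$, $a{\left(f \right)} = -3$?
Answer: $25064 + 2 i \sqrt{31} \approx 25064.0 + 11.136 i$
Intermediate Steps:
$c = 16184$
$I{\left(h \right)} = \sqrt{-121 + h}$
$T = 33072 + 2 i \sqrt{31}$ ($T = \left(16888 + \sqrt{-121 - 3}\right) + 16184 = \left(16888 + \sqrt{-124}\right) + 16184 = \left(16888 + 2 i \sqrt{31}\right) + 16184 = 33072 + 2 i \sqrt{31} \approx 33072.0 + 11.136 i$)
$T + \left(-22\right) \left(-26\right) \left(-14\right) = \left(33072 + 2 i \sqrt{31}\right) + \left(-22\right) \left(-26\right) \left(-14\right) = \left(33072 + 2 i \sqrt{31}\right) + 572 \left(-14\right) = \left(33072 + 2 i \sqrt{31}\right) - 8008 = 25064 + 2 i \sqrt{31}$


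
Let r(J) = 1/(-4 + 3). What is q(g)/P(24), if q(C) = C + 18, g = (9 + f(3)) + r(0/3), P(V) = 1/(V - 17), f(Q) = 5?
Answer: 217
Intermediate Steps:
r(J) = -1 (r(J) = 1/(-1) = -1)
P(V) = 1/(-17 + V)
g = 13 (g = (9 + 5) - 1 = 14 - 1 = 13)
q(C) = 18 + C
q(g)/P(24) = (18 + 13)/(1/(-17 + 24)) = 31/(1/7) = 31/(⅐) = 31*7 = 217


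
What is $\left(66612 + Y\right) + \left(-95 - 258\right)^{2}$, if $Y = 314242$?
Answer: $505463$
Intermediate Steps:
$\left(66612 + Y\right) + \left(-95 - 258\right)^{2} = \left(66612 + 314242\right) + \left(-95 - 258\right)^{2} = 380854 + \left(-353\right)^{2} = 380854 + 124609 = 505463$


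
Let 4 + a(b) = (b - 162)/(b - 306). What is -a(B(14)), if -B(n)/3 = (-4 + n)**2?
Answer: 327/101 ≈ 3.2376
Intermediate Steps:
B(n) = -3*(-4 + n)**2
a(b) = -4 + (-162 + b)/(-306 + b) (a(b) = -4 + (b - 162)/(b - 306) = -4 + (-162 + b)/(-306 + b))
-a(B(14)) = -3*(354 - (-3)*(-4 + 14)**2)/(-306 - 3*(-4 + 14)**2) = -3*(354 - (-3)*10**2)/(-306 - 3*10**2) = -3*(354 - (-3)*100)/(-306 - 3*100) = -3*(354 - 1*(-300))/(-306 - 300) = -3*(354 + 300)/(-606) = -3*(-1)*654/606 = -1*(-327/101) = 327/101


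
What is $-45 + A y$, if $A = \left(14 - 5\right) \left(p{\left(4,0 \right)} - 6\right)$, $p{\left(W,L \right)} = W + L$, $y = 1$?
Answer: $-63$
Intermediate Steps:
$p{\left(W,L \right)} = L + W$
$A = -18$ ($A = \left(14 - 5\right) \left(\left(0 + 4\right) - 6\right) = 9 \left(4 - 6\right) = 9 \left(-2\right) = -18$)
$-45 + A y = -45 - 18 = -63$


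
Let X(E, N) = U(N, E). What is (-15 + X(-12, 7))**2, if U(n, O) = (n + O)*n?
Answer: 2500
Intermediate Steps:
U(n, O) = n*(O + n) (U(n, O) = (O + n)*n = n*(O + n))
X(E, N) = N*(E + N)
(-15 + X(-12, 7))**2 = (-15 + 7*(-12 + 7))**2 = (-15 + 7*(-5))**2 = (-15 - 35)**2 = (-50)**2 = 2500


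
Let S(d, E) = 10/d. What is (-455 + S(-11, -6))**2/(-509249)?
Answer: -25150225/61619129 ≈ -0.40816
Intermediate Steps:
(-455 + S(-11, -6))**2/(-509249) = (-455 + 10/(-11))**2/(-509249) = (-455 + 10*(-1/11))**2*(-1/509249) = (-455 - 10/11)**2*(-1/509249) = (-5015/11)**2*(-1/509249) = (25150225/121)*(-1/509249) = -25150225/61619129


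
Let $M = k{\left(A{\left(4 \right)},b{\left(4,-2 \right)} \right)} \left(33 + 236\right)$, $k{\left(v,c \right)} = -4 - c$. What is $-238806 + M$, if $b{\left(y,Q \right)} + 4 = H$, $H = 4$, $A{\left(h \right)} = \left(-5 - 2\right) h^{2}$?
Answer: $-239882$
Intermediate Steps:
$A{\left(h \right)} = - 7 h^{2}$
$b{\left(y,Q \right)} = 0$ ($b{\left(y,Q \right)} = -4 + 4 = 0$)
$M = -1076$ ($M = \left(-4 - 0\right) \left(33 + 236\right) = \left(-4 + 0\right) 269 = \left(-4\right) 269 = -1076$)
$-238806 + M = -238806 - 1076 = -239882$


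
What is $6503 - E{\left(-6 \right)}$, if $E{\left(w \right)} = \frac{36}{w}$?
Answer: $6509$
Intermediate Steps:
$6503 - E{\left(-6 \right)} = 6503 - \frac{36}{-6} = 6503 - 36 \left(- \frac{1}{6}\right) = 6503 - -6 = 6503 + 6 = 6509$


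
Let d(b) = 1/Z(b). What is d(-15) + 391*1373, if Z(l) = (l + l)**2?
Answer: 483158701/900 ≈ 5.3684e+5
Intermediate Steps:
Z(l) = 4*l**2 (Z(l) = (2*l)**2 = 4*l**2)
d(b) = 1/(4*b**2)
d(-15) + 391*1373 = (1/4)/(-15)**2 + 391*1373 = (1/4)*(1/225) + 536843 = 1/900 + 536843 = 483158701/900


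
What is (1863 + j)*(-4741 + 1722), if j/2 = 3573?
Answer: -27198171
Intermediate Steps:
j = 7146 (j = 2*3573 = 7146)
(1863 + j)*(-4741 + 1722) = (1863 + 7146)*(-4741 + 1722) = 9009*(-3019) = -27198171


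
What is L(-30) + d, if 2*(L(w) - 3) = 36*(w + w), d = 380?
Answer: -697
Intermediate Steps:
L(w) = 3 + 36*w (L(w) = 3 + (36*(w + w))/2 = 3 + (36*(2*w))/2 = 3 + (72*w)/2 = 3 + 36*w)
L(-30) + d = (3 + 36*(-30)) + 380 = (3 - 1080) + 380 = -1077 + 380 = -697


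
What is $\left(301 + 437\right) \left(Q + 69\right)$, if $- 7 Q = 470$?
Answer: $\frac{9594}{7} \approx 1370.6$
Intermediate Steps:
$Q = - \frac{470}{7}$ ($Q = \left(- \frac{1}{7}\right) 470 = - \frac{470}{7} \approx -67.143$)
$\left(301 + 437\right) \left(Q + 69\right) = \left(301 + 437\right) \left(- \frac{470}{7} + 69\right) = 738 \cdot \frac{13}{7} = \frac{9594}{7}$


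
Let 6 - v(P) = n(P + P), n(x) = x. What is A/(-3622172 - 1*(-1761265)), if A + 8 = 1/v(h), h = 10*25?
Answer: 3953/919288058 ≈ 4.3001e-6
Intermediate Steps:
h = 250
v(P) = 6 - 2*P (v(P) = 6 - (P + P) = 6 - 2*P)
A = -3953/494 (A = -8 + 1/(6 - 2*250) = -8 + 1/(6 - 500) = -8 + 1/(-494) = -8 - 1/494 = -3953/494 ≈ -8.0020)
A/(-3622172 - 1*(-1761265)) = -3953/(494*(-3622172 - 1*(-1761265))) = -3953/(494*(-3622172 + 1761265)) = -3953/494/(-1860907) = -3953/494*(-1/1860907) = 3953/919288058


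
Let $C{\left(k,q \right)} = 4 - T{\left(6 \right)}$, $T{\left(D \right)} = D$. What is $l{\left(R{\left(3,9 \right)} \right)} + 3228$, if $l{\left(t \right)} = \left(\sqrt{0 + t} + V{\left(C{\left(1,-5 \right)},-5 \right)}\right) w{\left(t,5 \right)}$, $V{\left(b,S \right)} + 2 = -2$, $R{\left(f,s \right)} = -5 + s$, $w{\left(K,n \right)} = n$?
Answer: $3218$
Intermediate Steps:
$C{\left(k,q \right)} = -2$ ($C{\left(k,q \right)} = 4 - 6 = -2$)
$V{\left(b,S \right)} = -4$ ($V{\left(b,S \right)} = -2 - 2 = -4$)
$l{\left(t \right)} = -20 + 5 \sqrt{t}$ ($l{\left(t \right)} = \left(\sqrt{0 + t} - 4\right) 5 = \left(\sqrt{t} - 4\right) 5 = \left(-4 + \sqrt{t}\right) 5 = -20 + 5 \sqrt{t}$)
$l{\left(R{\left(3,9 \right)} \right)} + 3228 = \left(-20 + 5 \sqrt{-5 + 9}\right) + 3228 = \left(-20 + 5 \sqrt{4}\right) + 3228 = \left(-20 + 5 \cdot 2\right) + 3228 = \left(-20 + 10\right) + 3228 = -10 + 3228 = 3218$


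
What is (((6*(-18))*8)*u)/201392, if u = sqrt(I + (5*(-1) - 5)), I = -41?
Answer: -54*I*sqrt(51)/12587 ≈ -0.030638*I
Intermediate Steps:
u = I*sqrt(51) (u = sqrt(-41 + (5*(-1) - 5)) = sqrt(-41 + (-5 - 5)) = sqrt(-41 - 10) = sqrt(-51) = I*sqrt(51) ≈ 7.1414*I)
(((6*(-18))*8)*u)/201392 = (((6*(-18))*8)*(I*sqrt(51)))/201392 = ((-108*8)*(I*sqrt(51)))*(1/201392) = -864*I*sqrt(51)*(1/201392) = -54*I*sqrt(51)/12587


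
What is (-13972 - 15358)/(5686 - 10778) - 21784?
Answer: -55447399/2546 ≈ -21778.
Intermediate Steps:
(-13972 - 15358)/(5686 - 10778) - 21784 = -29330/(-5092) - 21784 = -29330*(-1/5092) - 21784 = 14665/2546 - 21784 = -55447399/2546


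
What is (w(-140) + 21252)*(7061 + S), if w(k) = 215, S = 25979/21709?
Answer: 3291175065476/21709 ≈ 1.5160e+8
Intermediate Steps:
S = 25979/21709 (S = 25979*(1/21709) = 25979/21709 ≈ 1.1967)
(w(-140) + 21252)*(7061 + S) = (215 + 21252)*(7061 + 25979/21709) = 21467*(153313228/21709) = 3291175065476/21709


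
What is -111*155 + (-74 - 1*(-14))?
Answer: -17265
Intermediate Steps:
-111*155 + (-74 - 1*(-14)) = -17205 + (-74 + 14) = -17205 - 60 = -17265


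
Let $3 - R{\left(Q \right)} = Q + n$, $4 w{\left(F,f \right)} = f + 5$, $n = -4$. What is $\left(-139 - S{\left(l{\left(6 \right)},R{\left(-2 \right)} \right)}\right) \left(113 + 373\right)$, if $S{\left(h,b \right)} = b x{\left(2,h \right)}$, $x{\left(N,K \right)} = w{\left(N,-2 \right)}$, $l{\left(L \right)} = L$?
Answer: $- \frac{141669}{2} \approx -70835.0$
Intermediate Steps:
$w{\left(F,f \right)} = \frac{5}{4} + \frac{f}{4}$ ($w{\left(F,f \right)} = \frac{f + 5}{4} = \frac{5 + f}{4} = \frac{5}{4} + \frac{f}{4}$)
$x{\left(N,K \right)} = \frac{3}{4}$ ($x{\left(N,K \right)} = \frac{5}{4} + \frac{1}{4} \left(-2\right) = \frac{5}{4} - \frac{1}{2} = \frac{3}{4}$)
$R{\left(Q \right)} = 7 - Q$ ($R{\left(Q \right)} = 3 - \left(Q - 4\right) = 3 - \left(-4 + Q\right) = 7 - Q$)
$S{\left(h,b \right)} = \frac{3 b}{4}$ ($S{\left(h,b \right)} = b \frac{3}{4} = \frac{3 b}{4}$)
$\left(-139 - S{\left(l{\left(6 \right)},R{\left(-2 \right)} \right)}\right) \left(113 + 373\right) = \left(-139 - \frac{3 \left(7 - -2\right)}{4}\right) \left(113 + 373\right) = \left(-139 - \frac{3 \left(7 + 2\right)}{4}\right) 486 = \left(-139 - \frac{3}{4} \cdot 9\right) 486 = \left(-139 - \frac{27}{4}\right) 486 = \left(- \frac{583}{4}\right) 486 = - \frac{141669}{2}$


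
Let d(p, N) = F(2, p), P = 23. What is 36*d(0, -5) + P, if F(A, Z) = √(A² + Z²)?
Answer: 95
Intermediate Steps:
d(p, N) = √(4 + p²) (d(p, N) = √(2² + p²) = √(4 + p²))
36*d(0, -5) + P = 36*√(4 + 0²) + 23 = 36*√(4 + 0) + 23 = 36*√4 + 23 = 36*2 + 23 = 72 + 23 = 95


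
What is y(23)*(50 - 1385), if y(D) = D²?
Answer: -706215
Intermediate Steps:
y(23)*(50 - 1385) = 23²*(50 - 1385) = 529*(-1335) = -706215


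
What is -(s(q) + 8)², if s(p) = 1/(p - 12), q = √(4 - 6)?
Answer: (-8897*I - 1520*√2)/(2*(12*√2 + 71*I)) ≈ -62.692 + 0.15339*I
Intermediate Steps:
q = I*√2 (q = √(-2) = I*√2 ≈ 1.4142*I)
s(p) = 1/(-12 + p)
-(s(q) + 8)² = -(1/(-12 + I*√2) + 8)² = -(8 + 1/(-12 + I*√2))²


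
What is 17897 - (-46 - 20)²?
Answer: 13541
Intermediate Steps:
17897 - (-46 - 20)² = 17897 - 1*(-66)² = 17897 - 1*4356 = 17897 - 4356 = 13541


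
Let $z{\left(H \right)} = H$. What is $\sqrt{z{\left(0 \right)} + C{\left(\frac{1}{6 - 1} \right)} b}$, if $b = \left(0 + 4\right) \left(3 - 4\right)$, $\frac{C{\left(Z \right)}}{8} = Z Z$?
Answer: $\frac{4 i \sqrt{2}}{5} \approx 1.1314 i$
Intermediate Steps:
$C{\left(Z \right)} = 8 Z^{2}$ ($C{\left(Z \right)} = 8 Z Z = 8 Z^{2}$)
$b = -4$ ($b = 4 \left(-1\right) = -4$)
$\sqrt{z{\left(0 \right)} + C{\left(\frac{1}{6 - 1} \right)} b} = \sqrt{0 + 8 \left(\frac{1}{6 - 1}\right)^{2} \left(-4\right)} = \sqrt{0 + 8 \left(\frac{1}{5}\right)^{2} \left(-4\right)} = \sqrt{0 + \frac{8}{25} \left(-4\right)} = \sqrt{0 - \frac{32}{25}} = \sqrt{- \frac{32}{25}} = \frac{4 i \sqrt{2}}{5}$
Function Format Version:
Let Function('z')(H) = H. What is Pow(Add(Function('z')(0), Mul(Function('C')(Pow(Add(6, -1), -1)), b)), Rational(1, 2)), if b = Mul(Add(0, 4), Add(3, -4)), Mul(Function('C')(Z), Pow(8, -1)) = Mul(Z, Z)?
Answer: Mul(Rational(4, 5), I, Pow(2, Rational(1, 2))) ≈ Mul(1.1314, I)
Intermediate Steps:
Function('C')(Z) = Mul(8, Pow(Z, 2)) (Function('C')(Z) = Mul(8, Mul(Z, Z)) = Mul(8, Pow(Z, 2)))
b = -4 (b = Mul(4, -1) = -4)
Pow(Add(Function('z')(0), Mul(Function('C')(Pow(Add(6, -1), -1)), b)), Rational(1, 2)) = Pow(Add(0, Mul(Mul(8, Pow(Pow(Add(6, -1), -1), 2)), -4)), Rational(1, 2)) = Pow(Add(0, Mul(Mul(8, Pow(Pow(5, -1), 2)), -4)), Rational(1, 2)) = Pow(Add(0, Mul(Mul(8, Pow(Rational(1, 5), 2)), -4)), Rational(1, 2)) = Pow(Add(0, Mul(Mul(8, Rational(1, 25)), -4)), Rational(1, 2)) = Pow(Add(0, Mul(Rational(8, 25), -4)), Rational(1, 2)) = Pow(Add(0, Rational(-32, 25)), Rational(1, 2)) = Pow(Rational(-32, 25), Rational(1, 2)) = Mul(Rational(4, 5), I, Pow(2, Rational(1, 2)))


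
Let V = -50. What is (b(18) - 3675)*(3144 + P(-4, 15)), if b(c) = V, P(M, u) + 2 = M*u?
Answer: -11480450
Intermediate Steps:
P(M, u) = -2 + M*u
b(c) = -50
(b(18) - 3675)*(3144 + P(-4, 15)) = (-50 - 3675)*(3144 + (-2 - 4*15)) = -3725*(3144 + (-2 - 60)) = -3725*(3144 - 62) = -3725*3082 = -11480450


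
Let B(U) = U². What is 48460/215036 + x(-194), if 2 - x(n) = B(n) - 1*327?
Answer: -2005574898/53759 ≈ -37307.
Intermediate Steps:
x(n) = 329 - n² (x(n) = 2 - (n² - 1*327) = 2 - (n² - 327) = 2 - (-327 + n²) = 2 + (327 - n²) = 329 - n²)
48460/215036 + x(-194) = 48460/215036 + (329 - 1*(-194)²) = 48460*(1/215036) + (329 - 1*37636) = 12115/53759 + (329 - 37636) = 12115/53759 - 37307 = -2005574898/53759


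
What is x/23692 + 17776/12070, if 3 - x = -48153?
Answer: 125298989/35745305 ≈ 3.5053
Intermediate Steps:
x = 48156 (x = 3 - 1*(-48153) = 3 + 48153 = 48156)
x/23692 + 17776/12070 = 48156/23692 + 17776/12070 = 48156*(1/23692) + 17776*(1/12070) = 12039/5923 + 8888/6035 = 125298989/35745305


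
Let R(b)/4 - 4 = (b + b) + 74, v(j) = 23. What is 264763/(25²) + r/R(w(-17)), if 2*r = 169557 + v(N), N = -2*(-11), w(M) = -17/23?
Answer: 308278777/440000 ≈ 700.63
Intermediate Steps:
w(M) = -17/23 (w(M) = -17*1/23 = -17/23)
N = 22
R(b) = 312 + 8*b (R(b) = 16 + 4*((b + b) + 74) = 16 + 4*(2*b + 74) = 16 + 4*(74 + 2*b) = 16 + (296 + 8*b) = 312 + 8*b)
r = 84790 (r = (169557 + 23)/2 = (½)*169580 = 84790)
264763/(25²) + r/R(w(-17)) = 264763/(25²) + 84790/(312 + 8*(-17/23)) = 264763/625 + 84790/(312 - 136/23) = 264763*(1/625) + 84790/(7040/23) = 264763/625 + 84790*(23/7040) = 264763/625 + 195017/704 = 308278777/440000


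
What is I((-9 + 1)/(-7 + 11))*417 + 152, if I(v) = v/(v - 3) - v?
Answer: 5764/5 ≈ 1152.8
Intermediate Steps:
I(v) = -v + v/(-3 + v) (I(v) = v/(-3 + v) - v = -v + v/(-3 + v))
I((-9 + 1)/(-7 + 11))*417 + 152 = (((-9 + 1)/(-7 + 11))*(4 - (-9 + 1)/(-7 + 11))/(-3 + (-9 + 1)/(-7 + 11)))*417 + 152 = ((-8/4)*(4 - (-8)/4)/(-3 - 8/4))*417 + 152 = ((-8*¼)*(4 - (-8)/4)/(-3 - 8*¼))*417 + 152 = -2*(4 - 1*(-2))/(-3 - 2)*417 + 152 = -2*(4 + 2)/(-5)*417 + 152 = -2*(-⅕)*6*417 + 152 = (12/5)*417 + 152 = 5004/5 + 152 = 5764/5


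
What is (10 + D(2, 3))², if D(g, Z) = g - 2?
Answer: 100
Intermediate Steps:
D(g, Z) = -2 + g
(10 + D(2, 3))² = (10 + (-2 + 2))² = (10 + 0)² = 10² = 100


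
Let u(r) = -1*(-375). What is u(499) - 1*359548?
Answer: -359173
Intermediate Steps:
u(r) = 375
u(499) - 1*359548 = 375 - 1*359548 = 375 - 359548 = -359173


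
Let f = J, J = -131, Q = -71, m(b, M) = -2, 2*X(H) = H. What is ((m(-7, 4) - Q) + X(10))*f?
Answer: -9694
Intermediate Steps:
X(H) = H/2
f = -131
((m(-7, 4) - Q) + X(10))*f = ((-2 - 1*(-71)) + (½)*10)*(-131) = ((-2 + 71) + 5)*(-131) = (69 + 5)*(-131) = 74*(-131) = -9694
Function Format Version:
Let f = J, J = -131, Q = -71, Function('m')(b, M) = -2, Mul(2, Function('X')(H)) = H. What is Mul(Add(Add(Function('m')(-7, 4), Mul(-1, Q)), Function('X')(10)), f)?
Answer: -9694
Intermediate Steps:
Function('X')(H) = Mul(Rational(1, 2), H)
f = -131
Mul(Add(Add(Function('m')(-7, 4), Mul(-1, Q)), Function('X')(10)), f) = Mul(Add(Add(-2, Mul(-1, -71)), Mul(Rational(1, 2), 10)), -131) = Mul(Add(Add(-2, 71), 5), -131) = Mul(Add(69, 5), -131) = Mul(74, -131) = -9694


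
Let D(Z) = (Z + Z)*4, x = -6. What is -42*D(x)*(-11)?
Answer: -22176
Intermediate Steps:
D(Z) = 8*Z (D(Z) = (2*Z)*4 = 8*Z)
-42*D(x)*(-11) = -336*(-6)*(-11) = -42*(-48)*(-11) = 2016*(-11) = -22176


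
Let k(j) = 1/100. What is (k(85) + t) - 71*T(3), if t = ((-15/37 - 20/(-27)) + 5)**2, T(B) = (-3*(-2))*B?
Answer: -124702639799/99800100 ≈ -1249.5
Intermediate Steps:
k(j) = 1/100
T(B) = 6*B
t = 28408900/998001 (t = ((-15*1/37 - 20*(-1/27)) + 5)**2 = ((-15/37 + 20/27) + 5)**2 = (335/999 + 5)**2 = (5330/999)**2 = 28408900/998001 ≈ 28.466)
(k(85) + t) - 71*T(3) = (1/100 + 28408900/998001) - 426*3 = 2841888001/99800100 - 71*18 = 2841888001/99800100 - 1278 = -124702639799/99800100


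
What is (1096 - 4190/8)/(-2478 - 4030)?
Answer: -2289/26032 ≈ -0.087930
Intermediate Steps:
(1096 - 4190/8)/(-2478 - 4030) = (1096 - 4190*⅛)/(-6508) = (1096 - 2095/4)*(-1/6508) = (2289/4)*(-1/6508) = -2289/26032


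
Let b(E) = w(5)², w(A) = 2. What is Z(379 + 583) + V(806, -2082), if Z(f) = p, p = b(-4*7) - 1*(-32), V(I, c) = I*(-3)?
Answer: -2382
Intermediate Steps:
b(E) = 4 (b(E) = 2² = 4)
V(I, c) = -3*I
p = 36 (p = 4 - 1*(-32) = 4 + 32 = 36)
Z(f) = 36
Z(379 + 583) + V(806, -2082) = 36 - 3*806 = 36 - 2418 = -2382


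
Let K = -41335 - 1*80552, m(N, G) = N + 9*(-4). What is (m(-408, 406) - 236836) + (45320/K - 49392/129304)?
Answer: -66779603202454/281437083 ≈ -2.3728e+5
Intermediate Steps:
m(N, G) = -36 + N (m(N, G) = N - 36 = -36 + N)
K = -121887 (K = -41335 - 80552 = -121887)
(m(-408, 406) - 236836) + (45320/K - 49392/129304) = ((-36 - 408) - 236836) + (45320/(-121887) - 49392/129304) = (-444 - 236836) + (45320*(-1/121887) - 49392*1/129304) = -237280 + (-45320/121887 - 882/2309) = -237280 - 212148214/281437083 = -66779603202454/281437083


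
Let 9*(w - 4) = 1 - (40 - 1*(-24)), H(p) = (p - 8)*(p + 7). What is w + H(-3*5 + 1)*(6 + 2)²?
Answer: 9853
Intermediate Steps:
H(p) = (-8 + p)*(7 + p)
w = -3 (w = 4 + (1 - (40 - 1*(-24)))/9 = 4 + (1 - (40 + 24))/9 = 4 + (1 - 1*64)/9 = 4 + (1 - 64)/9 = 4 + (⅑)*(-63) = 4 - 7 = -3)
w + H(-3*5 + 1)*(6 + 2)² = -3 + (-56 + (-3*5 + 1)² - (-3*5 + 1))*(6 + 2)² = -3 + (-56 + (-15 + 1)² - (-15 + 1))*8² = -3 + (-56 + (-14)² - 1*(-14))*64 = -3 + (-56 + 196 + 14)*64 = -3 + 154*64 = -3 + 9856 = 9853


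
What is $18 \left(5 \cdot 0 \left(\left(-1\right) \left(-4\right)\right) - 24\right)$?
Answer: $-432$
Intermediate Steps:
$18 \left(5 \cdot 0 \left(\left(-1\right) \left(-4\right)\right) - 24\right) = 18 \left(0 \cdot 4 - 24\right) = 18 \left(0 - 24\right) = 18 \left(-24\right) = -432$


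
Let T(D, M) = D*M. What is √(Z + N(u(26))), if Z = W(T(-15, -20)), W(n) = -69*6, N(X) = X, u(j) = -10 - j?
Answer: 15*I*√2 ≈ 21.213*I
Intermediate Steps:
W(n) = -414
Z = -414
√(Z + N(u(26))) = √(-414 + (-10 - 1*26)) = √(-414 + (-10 - 26)) = √(-414 - 36) = √(-450) = 15*I*√2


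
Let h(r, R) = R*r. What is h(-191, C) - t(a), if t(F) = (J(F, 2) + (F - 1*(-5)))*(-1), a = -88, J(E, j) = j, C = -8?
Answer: 1447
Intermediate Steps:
t(F) = -7 - F (t(F) = (2 + (F - 1*(-5)))*(-1) = (2 + (F + 5))*(-1) = (2 + (5 + F))*(-1) = (7 + F)*(-1) = -7 - F)
h(-191, C) - t(a) = -8*(-191) - (-7 - 1*(-88)) = 1528 - (-7 + 88) = 1528 - 1*81 = 1528 - 81 = 1447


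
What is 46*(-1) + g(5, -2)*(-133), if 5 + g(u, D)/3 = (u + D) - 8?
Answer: 3944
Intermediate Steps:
g(u, D) = -39 + 3*D + 3*u (g(u, D) = -15 + 3*((u + D) - 8) = -15 + 3*((D + u) - 8) = -15 + 3*(-8 + D + u) = -15 + (-24 + 3*D + 3*u) = -39 + 3*D + 3*u)
46*(-1) + g(5, -2)*(-133) = 46*(-1) + (-39 + 3*(-2) + 3*5)*(-133) = -46 + (-39 - 6 + 15)*(-133) = -46 - 30*(-133) = -46 + 3990 = 3944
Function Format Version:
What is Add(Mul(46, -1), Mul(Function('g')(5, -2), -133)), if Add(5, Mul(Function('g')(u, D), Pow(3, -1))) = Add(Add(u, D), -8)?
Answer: 3944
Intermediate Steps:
Function('g')(u, D) = Add(-39, Mul(3, D), Mul(3, u)) (Function('g')(u, D) = Add(-15, Mul(3, Add(Add(u, D), -8))) = Add(-15, Mul(3, Add(Add(D, u), -8))) = Add(-15, Mul(3, Add(-8, D, u))) = Add(-15, Add(-24, Mul(3, D), Mul(3, u))) = Add(-39, Mul(3, D), Mul(3, u)))
Add(Mul(46, -1), Mul(Function('g')(5, -2), -133)) = Add(Mul(46, -1), Mul(Add(-39, Mul(3, -2), Mul(3, 5)), -133)) = Add(-46, Mul(Add(-39, -6, 15), -133)) = Add(-46, Mul(-30, -133)) = Add(-46, 3990) = 3944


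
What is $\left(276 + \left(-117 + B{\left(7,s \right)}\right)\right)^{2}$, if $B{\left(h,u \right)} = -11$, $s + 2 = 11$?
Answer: $21904$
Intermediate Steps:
$s = 9$ ($s = -2 + 11 = 9$)
$\left(276 + \left(-117 + B{\left(7,s \right)}\right)\right)^{2} = \left(276 - 128\right)^{2} = 148^{2} = 21904$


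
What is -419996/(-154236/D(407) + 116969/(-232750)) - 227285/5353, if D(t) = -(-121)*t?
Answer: 25760380166074935245/222999563589079 ≈ 1.1552e+5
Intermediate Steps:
D(t) = 121*t
-419996/(-154236/D(407) + 116969/(-232750)) - 227285/5353 = -419996/(-154236/(121*407) + 116969/(-232750)) - 227285/5353 = -419996/(-154236/49247 + 116969*(-1/232750)) - 227285*1/5353 = -419996/(-154236*1/49247 - 116969/232750) - 227285/5353 = -419996/(-154236/49247 - 116969/232750) - 227285/5353 = -419996/(-41658801343/11462239250) - 227285/5353 = -419996*(-11462239250/41658801343) - 227285/5353 = 4814094636043000/41658801343 - 227285/5353 = 25760380166074935245/222999563589079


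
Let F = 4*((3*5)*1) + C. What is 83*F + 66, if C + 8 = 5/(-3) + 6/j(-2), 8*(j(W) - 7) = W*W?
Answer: 64651/15 ≈ 4310.1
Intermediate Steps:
j(W) = 7 + W²/8 (j(W) = 7 + (W*W)/8 = 7 + W²/8)
C = -133/15 (C = -8 + (5/(-3) + 6/(7 + (⅛)*(-2)²)) = -8 + (5*(-⅓) + 6/(7 + (⅛)*4)) = -8 + (-5/3 + 6/(7 + ½)) = -8 + (-5/3 + 6/(15/2)) = -8 + (-5/3 + 6*(2/15)) = -8 + (-5/3 + ⅘) = -8 - 13/15 = -133/15 ≈ -8.8667)
F = 767/15 (F = 4*((3*5)*1) - 133/15 = 4*(15*1) - 133/15 = 4*15 - 133/15 = 60 - 133/15 = 767/15 ≈ 51.133)
83*F + 66 = 83*(767/15) + 66 = 63661/15 + 66 = 64651/15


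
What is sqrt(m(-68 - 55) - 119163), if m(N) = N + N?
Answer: I*sqrt(119409) ≈ 345.56*I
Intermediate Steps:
m(N) = 2*N
sqrt(m(-68 - 55) - 119163) = sqrt(2*(-68 - 55) - 119163) = sqrt(2*(-123) - 119163) = sqrt(-246 - 119163) = sqrt(-119409) = I*sqrt(119409)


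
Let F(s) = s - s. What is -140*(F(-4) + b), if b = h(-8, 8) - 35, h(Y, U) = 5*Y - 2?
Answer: 10780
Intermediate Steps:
h(Y, U) = -2 + 5*Y
F(s) = 0
b = -77 (b = (-2 + 5*(-8)) - 35 = (-2 - 40) - 35 = -42 - 35 = -77)
-140*(F(-4) + b) = -140*(0 - 77) = -140*(-77) = 10780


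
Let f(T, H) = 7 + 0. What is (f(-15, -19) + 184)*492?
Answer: 93972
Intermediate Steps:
f(T, H) = 7
(f(-15, -19) + 184)*492 = (7 + 184)*492 = 191*492 = 93972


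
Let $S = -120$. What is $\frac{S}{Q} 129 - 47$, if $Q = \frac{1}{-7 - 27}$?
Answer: $526273$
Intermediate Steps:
$Q = - \frac{1}{34}$ ($Q = \frac{1}{-34} = - \frac{1}{34} \approx -0.029412$)
$\frac{S}{Q} 129 - 47 = - \frac{120}{- \frac{1}{34}} \cdot 129 - 47 = \left(-120\right) \left(-34\right) 129 - 47 = 4080 \cdot 129 - 47 = 526320 - 47 = 526273$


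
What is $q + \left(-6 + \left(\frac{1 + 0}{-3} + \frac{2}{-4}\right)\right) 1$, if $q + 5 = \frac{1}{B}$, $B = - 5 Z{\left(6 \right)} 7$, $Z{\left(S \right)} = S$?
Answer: $- \frac{1243}{105} \approx -11.838$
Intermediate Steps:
$B = -210$ ($B = \left(-5\right) 6 \cdot 7 = \left(-30\right) 7 = -210$)
$q = - \frac{1051}{210}$ ($q = -5 + \frac{1}{-210} = -5 - \frac{1}{210} = - \frac{1051}{210} \approx -5.0048$)
$q + \left(-6 + \left(\frac{1 + 0}{-3} + \frac{2}{-4}\right)\right) 1 = - \frac{1051}{210} + \left(-6 + \left(\frac{1 + 0}{-3} + \frac{2}{-4}\right)\right) 1 = - \frac{1051}{210} + \left(-6 + \left(1 \left(- \frac{1}{3}\right) + 2 \left(- \frac{1}{4}\right)\right)\right) 1 = - \frac{1051}{210} + \left(-6 - \frac{5}{6}\right) 1 = - \frac{1051}{210} - \frac{41}{6} = - \frac{1243}{105}$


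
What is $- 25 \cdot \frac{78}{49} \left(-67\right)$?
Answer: $\frac{130650}{49} \approx 2666.3$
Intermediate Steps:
$- 25 \cdot \frac{78}{49} \left(-67\right) = - 25 \cdot 78 \cdot \frac{1}{49} \left(-67\right) = \left(-25\right) \frac{78}{49} \left(-67\right) = \left(- \frac{1950}{49}\right) \left(-67\right) = \frac{130650}{49}$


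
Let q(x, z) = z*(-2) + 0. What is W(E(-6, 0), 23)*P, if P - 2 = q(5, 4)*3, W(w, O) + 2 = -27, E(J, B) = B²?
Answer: 638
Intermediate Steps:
q(x, z) = -2*z (q(x, z) = -2*z + 0 = -2*z)
W(w, O) = -29 (W(w, O) = -2 - 27 = -29)
P = -22 (P = 2 - 2*4*3 = 2 - 8*3 = 2 - 24 = -22)
W(E(-6, 0), 23)*P = -29*(-22) = 638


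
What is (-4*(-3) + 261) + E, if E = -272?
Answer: 1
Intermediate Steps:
(-4*(-3) + 261) + E = (-4*(-3) + 261) - 272 = (12 + 261) - 272 = 273 - 272 = 1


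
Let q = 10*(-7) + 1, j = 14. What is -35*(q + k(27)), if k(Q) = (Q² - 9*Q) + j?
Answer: -15085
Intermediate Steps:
q = -69 (q = -70 + 1 = -69)
k(Q) = 14 + Q² - 9*Q (k(Q) = (Q² - 9*Q) + 14 = 14 + Q² - 9*Q)
-35*(q + k(27)) = -35*(-69 + (14 + 27² - 9*27)) = -35*(-69 + (14 + 729 - 243)) = -35*(-69 + 500) = -35*431 = -15085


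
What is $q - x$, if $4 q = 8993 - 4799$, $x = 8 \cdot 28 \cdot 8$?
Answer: $- \frac{1487}{2} \approx -743.5$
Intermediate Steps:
$x = 1792$ ($x = 224 \cdot 8 = 1792$)
$q = \frac{2097}{2}$ ($q = \frac{8993 - 4799}{4} = \frac{1}{4} \cdot 4194 = \frac{2097}{2} \approx 1048.5$)
$q - x = \frac{2097}{2} - 1792 = - \frac{1487}{2}$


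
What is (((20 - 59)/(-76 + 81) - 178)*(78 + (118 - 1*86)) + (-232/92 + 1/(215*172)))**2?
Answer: 302254961319175307569/723418291600 ≈ 4.1782e+8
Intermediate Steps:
(((20 - 59)/(-76 + 81) - 178)*(78 + (118 - 1*86)) + (-232/92 + 1/(215*172)))**2 = ((-39/5 - 178)*(78 + (118 - 86)) + (-232*1/92 + (1/215)*(1/172)))**2 = ((-39*1/5 - 178)*(78 + 32) + (-58/23 + 1/36980))**2 = ((-39/5 - 178)*110 - 2144817/850540)**2 = (-929/5*110 - 2144817/850540)**2 = (-20438 - 2144817/850540)**2 = (-17385481337/850540)**2 = 302254961319175307569/723418291600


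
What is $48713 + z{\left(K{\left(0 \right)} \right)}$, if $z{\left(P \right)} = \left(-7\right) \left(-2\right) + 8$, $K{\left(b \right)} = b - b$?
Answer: $48735$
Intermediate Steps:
$K{\left(b \right)} = 0$
$z{\left(P \right)} = 22$ ($z{\left(P \right)} = 14 + 8 = 22$)
$48713 + z{\left(K{\left(0 \right)} \right)} = 48713 + 22 = 48735$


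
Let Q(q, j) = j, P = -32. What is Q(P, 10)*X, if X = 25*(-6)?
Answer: -1500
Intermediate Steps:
X = -150
Q(P, 10)*X = 10*(-150) = -1500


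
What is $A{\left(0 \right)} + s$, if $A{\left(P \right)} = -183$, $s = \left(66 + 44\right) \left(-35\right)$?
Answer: $-4033$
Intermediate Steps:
$s = -3850$ ($s = 110 \left(-35\right) = -3850$)
$A{\left(0 \right)} + s = -183 - 3850 = -4033$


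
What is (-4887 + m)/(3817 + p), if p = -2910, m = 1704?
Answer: -3183/907 ≈ -3.5094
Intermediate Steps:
(-4887 + m)/(3817 + p) = (-4887 + 1704)/(3817 - 2910) = -3183/907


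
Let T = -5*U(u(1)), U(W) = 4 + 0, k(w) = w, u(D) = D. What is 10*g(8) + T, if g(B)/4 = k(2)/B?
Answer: -10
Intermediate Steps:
U(W) = 4
T = -20 (T = -5*4 = -20)
g(B) = 8/B (g(B) = 4*(2/B) = 8/B)
10*g(8) + T = 10*(8/8) - 20 = 10*(8*(⅛)) - 20 = 10*1 - 20 = 10 - 20 = -10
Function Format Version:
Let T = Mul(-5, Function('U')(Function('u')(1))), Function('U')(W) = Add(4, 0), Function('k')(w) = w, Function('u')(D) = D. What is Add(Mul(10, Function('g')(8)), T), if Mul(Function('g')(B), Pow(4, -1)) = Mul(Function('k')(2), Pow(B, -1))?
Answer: -10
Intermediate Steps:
Function('U')(W) = 4
T = -20 (T = Mul(-5, 4) = -20)
Function('g')(B) = Mul(8, Pow(B, -1)) (Function('g')(B) = Mul(4, Mul(2, Pow(B, -1))) = Mul(8, Pow(B, -1)))
Add(Mul(10, Function('g')(8)), T) = Add(Mul(10, Mul(8, Pow(8, -1))), -20) = Add(Mul(10, Mul(8, Rational(1, 8))), -20) = Add(Mul(10, 1), -20) = Add(10, -20) = -10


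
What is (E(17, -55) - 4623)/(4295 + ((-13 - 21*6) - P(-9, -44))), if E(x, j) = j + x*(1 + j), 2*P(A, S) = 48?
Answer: -1399/1033 ≈ -1.3543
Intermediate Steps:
P(A, S) = 24 (P(A, S) = (½)*48 = 24)
(E(17, -55) - 4623)/(4295 + ((-13 - 21*6) - P(-9, -44))) = ((-55 + 17 - 55*17) - 4623)/(4295 + ((-13 - 21*6) - 1*24)) = ((-55 + 17 - 935) - 4623)/(4295 + ((-13 - 126) - 24)) = (-973 - 4623)/(4295 + (-139 - 24)) = -5596/(4295 - 163) = -5596/4132 = -5596*1/4132 = -1399/1033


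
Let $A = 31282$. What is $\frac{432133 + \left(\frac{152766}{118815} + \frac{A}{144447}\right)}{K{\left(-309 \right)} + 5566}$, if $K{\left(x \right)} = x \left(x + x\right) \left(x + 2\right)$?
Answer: $- \frac{27777136942591}{3768015084591720} \approx -0.0073718$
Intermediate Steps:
$K{\left(x \right)} = 2 x^{2} \left(2 + x\right)$ ($K{\left(x \right)} = x 2 x \left(2 + x\right) = 2 x^{2} \left(2 + x\right)$)
$\frac{432133 + \left(\frac{152766}{118815} + \frac{A}{144447}\right)}{K{\left(-309 \right)} + 5566} = \frac{432133 + \left(\frac{152766}{118815} + \frac{31282}{144447}\right)}{2 \left(-309\right)^{2} \left(2 - 309\right) + 5566} = \frac{432133 + \left(152766 \cdot \frac{1}{118815} + 31282 \cdot \frac{1}{144447}\right)}{2 \cdot 95481 \left(-307\right) + 5566} = \frac{432133 + \left(\frac{50922}{39605} + \frac{31282}{144447}\right)}{-58625334 + 5566} = \frac{432133 + \frac{96566896}{64278915}}{-58619768} = \frac{27777136942591}{64278915} \left(- \frac{1}{58619768}\right) = - \frac{27777136942591}{3768015084591720}$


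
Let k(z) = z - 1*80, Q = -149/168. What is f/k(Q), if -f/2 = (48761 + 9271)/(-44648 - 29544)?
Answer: -1218672/63012193 ≈ -0.019340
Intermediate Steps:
Q = -149/168 (Q = -149*1/168 = -149/168 ≈ -0.88690)
k(z) = -80 + z (k(z) = z - 80 = -80 + z)
f = 7254/4637 (f = -2*(48761 + 9271)/(-44648 - 29544) = -116064/(-74192) = -116064*(-1)/74192 = -2*(-3627/4637) = 7254/4637 ≈ 1.5644)
f/k(Q) = 7254/(4637*(-80 - 149/168)) = 7254/(4637*(-13589/168)) = (7254/4637)*(-168/13589) = -1218672/63012193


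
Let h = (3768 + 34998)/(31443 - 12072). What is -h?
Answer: -12922/6457 ≈ -2.0012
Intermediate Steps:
h = 12922/6457 (h = 38766/19371 = 38766*(1/19371) = 12922/6457 ≈ 2.0012)
-h = -1*12922/6457 = -12922/6457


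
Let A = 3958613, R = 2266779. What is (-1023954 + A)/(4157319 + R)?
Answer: 2934659/6424098 ≈ 0.45682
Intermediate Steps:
(-1023954 + A)/(4157319 + R) = (-1023954 + 3958613)/(4157319 + 2266779) = 2934659/6424098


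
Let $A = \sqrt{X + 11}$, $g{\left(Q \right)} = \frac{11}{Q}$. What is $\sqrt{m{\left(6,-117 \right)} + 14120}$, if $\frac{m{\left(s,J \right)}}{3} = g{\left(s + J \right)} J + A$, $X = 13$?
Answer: $\frac{\sqrt{19377899 + 8214 \sqrt{6}}}{37} \approx 119.04$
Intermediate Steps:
$A = 2 \sqrt{6}$ ($A = \sqrt{13 + 11} = \sqrt{24} = 2 \sqrt{6} \approx 4.899$)
$m{\left(s,J \right)} = 6 \sqrt{6} + \frac{33 J}{J + s}$ ($m{\left(s,J \right)} = 3 \left(\frac{11}{s + J} J + 2 \sqrt{6}\right) = 3 \left(\frac{11}{J + s} J + 2 \sqrt{6}\right) = 3 \left(\frac{11 J}{J + s} + 2 \sqrt{6}\right) = 3 \left(2 \sqrt{6} + \frac{11 J}{J + s}\right) = 6 \sqrt{6} + \frac{33 J}{J + s}$)
$\sqrt{m{\left(6,-117 \right)} + 14120} = \sqrt{\frac{3 \left(11 \left(-117\right) + 2 \sqrt{6} \left(-117 + 6\right)\right)}{-117 + 6} + 14120} = \sqrt{\frac{3 \left(-1287 + 2 \sqrt{6} \left(-111\right)\right)}{-111} + 14120} = \sqrt{3 \left(- \frac{1}{111}\right) \left(-1287 - 222 \sqrt{6}\right) + 14120} = \sqrt{\left(\frac{1287}{37} + 6 \sqrt{6}\right) + 14120} = \sqrt{\frac{523727}{37} + 6 \sqrt{6}}$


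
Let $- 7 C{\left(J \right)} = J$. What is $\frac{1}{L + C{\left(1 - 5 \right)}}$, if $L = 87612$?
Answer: $\frac{7}{613288} \approx 1.1414 \cdot 10^{-5}$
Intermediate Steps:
$C{\left(J \right)} = - \frac{J}{7}$
$\frac{1}{L + C{\left(1 - 5 \right)}} = \frac{1}{87612 - \frac{1 - 5}{7}} = \frac{1}{87612 - - \frac{4}{7}} = \frac{1}{87612 + \frac{4}{7}} = \frac{1}{\frac{613288}{7}} = \frac{7}{613288}$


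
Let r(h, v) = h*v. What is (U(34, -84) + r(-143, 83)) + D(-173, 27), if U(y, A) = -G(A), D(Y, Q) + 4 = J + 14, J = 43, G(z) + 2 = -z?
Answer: -11898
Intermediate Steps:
G(z) = -2 - z
D(Y, Q) = 53 (D(Y, Q) = -4 + (43 + 14) = -4 + 57 = 53)
U(y, A) = 2 + A (U(y, A) = -(-2 - A) = 2 + A)
(U(34, -84) + r(-143, 83)) + D(-173, 27) = ((2 - 84) - 143*83) + 53 = (-82 - 11869) + 53 = -11951 + 53 = -11898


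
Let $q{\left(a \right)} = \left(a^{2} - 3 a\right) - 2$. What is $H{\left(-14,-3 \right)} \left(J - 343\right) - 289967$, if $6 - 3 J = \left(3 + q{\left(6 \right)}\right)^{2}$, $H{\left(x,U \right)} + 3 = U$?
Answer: $-287199$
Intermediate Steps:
$q{\left(a \right)} = -2 + a^{2} - 3 a$
$H{\left(x,U \right)} = -3 + U$
$J = - \frac{355}{3}$ ($J = 2 - \frac{\left(3 - \left(20 - 36\right)\right)^{2}}{3} = 2 - \frac{\left(3 - -16\right)^{2}}{3} = 2 - \frac{\left(3 + 16\right)^{2}}{3} = 2 - \frac{19^{2}}{3} = 2 - \frac{361}{3} = - \frac{355}{3} \approx -118.33$)
$H{\left(-14,-3 \right)} \left(J - 343\right) - 289967 = \left(-3 - 3\right) \left(- \frac{355}{3} - 343\right) - 289967 = \left(-6\right) \left(- \frac{1384}{3}\right) - 289967 = 2768 - 289967 = -287199$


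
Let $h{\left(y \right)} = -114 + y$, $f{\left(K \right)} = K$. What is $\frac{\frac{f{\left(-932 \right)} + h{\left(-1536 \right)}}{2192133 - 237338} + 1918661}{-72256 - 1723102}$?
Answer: $- \frac{3750588926913}{3509556841610} \approx -1.0687$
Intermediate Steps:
$\frac{\frac{f{\left(-932 \right)} + h{\left(-1536 \right)}}{2192133 - 237338} + 1918661}{-72256 - 1723102} = \frac{\frac{-932 - 1650}{2192133 - 237338} + 1918661}{-72256 - 1723102} = \frac{\frac{-932 - 1650}{1954795} + 1918661}{-1795358} = \left(\left(-2582\right) \frac{1}{1954795} + 1918661\right) \left(- \frac{1}{1795358}\right) = \left(- \frac{2582}{1954795} + 1918661\right) \left(- \frac{1}{1795358}\right) = \frac{3750588926913}{1954795} \left(- \frac{1}{1795358}\right) = - \frac{3750588926913}{3509556841610}$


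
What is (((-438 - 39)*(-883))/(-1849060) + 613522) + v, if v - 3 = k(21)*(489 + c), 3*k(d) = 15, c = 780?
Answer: 1146176401009/1849060 ≈ 6.1987e+5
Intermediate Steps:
k(d) = 5 (k(d) = (⅓)*15 = 5)
v = 6348 (v = 3 + 5*(489 + 780) = 3 + 5*1269 = 3 + 6345 = 6348)
(((-438 - 39)*(-883))/(-1849060) + 613522) + v = (((-438 - 39)*(-883))/(-1849060) + 613522) + 6348 = (-477*(-883)*(-1/1849060) + 613522) + 6348 = (421191*(-1/1849060) + 613522) + 6348 = (-421191/1849060 + 613522) + 6348 = 1134438568129/1849060 + 6348 = 1146176401009/1849060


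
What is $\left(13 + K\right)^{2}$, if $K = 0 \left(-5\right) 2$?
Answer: $169$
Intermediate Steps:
$K = 0$ ($K = 0 \cdot 2 = 0$)
$\left(13 + K\right)^{2} = \left(13 + 0\right)^{2} = 13^{2} = 169$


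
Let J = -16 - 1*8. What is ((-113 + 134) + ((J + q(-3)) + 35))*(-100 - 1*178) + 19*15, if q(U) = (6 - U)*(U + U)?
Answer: 6401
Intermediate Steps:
J = -24 (J = -16 - 8 = -24)
q(U) = 2*U*(6 - U) (q(U) = (6 - U)*(2*U) = 2*U*(6 - U))
((-113 + 134) + ((J + q(-3)) + 35))*(-100 - 1*178) + 19*15 = ((-113 + 134) + ((-24 + 2*(-3)*(6 - 1*(-3))) + 35))*(-100 - 1*178) + 19*15 = (21 + ((-24 + 2*(-3)*(6 + 3)) + 35))*(-100 - 178) + 285 = (21 + ((-24 + 2*(-3)*9) + 35))*(-278) + 285 = (21 + ((-24 - 54) + 35))*(-278) + 285 = (21 + (-78 + 35))*(-278) + 285 = (21 - 43)*(-278) + 285 = -22*(-278) + 285 = 6116 + 285 = 6401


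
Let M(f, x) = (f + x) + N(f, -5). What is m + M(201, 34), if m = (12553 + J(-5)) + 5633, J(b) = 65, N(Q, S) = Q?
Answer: 18687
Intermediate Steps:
M(f, x) = x + 2*f (M(f, x) = (f + x) + f = x + 2*f)
m = 18251 (m = (12553 + 65) + 5633 = 12618 + 5633 = 18251)
m + M(201, 34) = 18251 + (34 + 2*201) = 18251 + (34 + 402) = 18251 + 436 = 18687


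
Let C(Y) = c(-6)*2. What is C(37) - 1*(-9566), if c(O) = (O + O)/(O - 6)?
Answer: 9568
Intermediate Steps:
c(O) = 2*O/(-6 + O) (c(O) = (2*O)/(-6 + O) = 2*O/(-6 + O))
C(Y) = 2 (C(Y) = (2*(-6)/(-6 - 6))*2 = (2*(-6)/(-12))*2 = (2*(-6)*(-1/12))*2 = 1*2 = 2)
C(37) - 1*(-9566) = 2 - 1*(-9566) = 2 + 9566 = 9568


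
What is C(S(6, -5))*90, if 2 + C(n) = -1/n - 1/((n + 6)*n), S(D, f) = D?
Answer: -785/4 ≈ -196.25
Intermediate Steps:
C(n) = -2 - 1/n - 1/(n*(6 + n)) (C(n) = -2 + (-1/n - 1/((n + 6)*n)) = -2 + (-1/n - 1/((6 + n)*n)) = -2 + (-1/n - 1/(n*(6 + n))) = -2 - 1/n - 1/(n*(6 + n)))
C(S(6, -5))*90 = ((-7 - 13*6 - 2*6²)/(6*(6 + 6)))*90 = ((⅙)*(-7 - 78 - 2*36)/12)*90 = ((⅙)*(1/12)*(-7 - 78 - 72))*90 = ((⅙)*(1/12)*(-157))*90 = -157/72*90 = -785/4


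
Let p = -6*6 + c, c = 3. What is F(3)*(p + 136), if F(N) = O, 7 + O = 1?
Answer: -618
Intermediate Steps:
p = -33 (p = -6*6 + 3 = -36 + 3 = -33)
O = -6 (O = -7 + 1 = -6)
F(N) = -6
F(3)*(p + 136) = -6*(-33 + 136) = -6*103 = -618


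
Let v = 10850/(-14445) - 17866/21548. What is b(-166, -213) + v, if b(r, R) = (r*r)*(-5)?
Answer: -4288601316097/31126086 ≈ -1.3778e+5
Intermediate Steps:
b(r, R) = -5*r² (b(r, R) = r²*(-5) = -5*r²)
v = -49187017/31126086 (v = 10850*(-1/14445) - 17866*1/21548 = -2170/2889 - 8933/10774 = -49187017/31126086 ≈ -1.5802)
b(-166, -213) + v = -5*(-166)² - 49187017/31126086 = -5*27556 - 49187017/31126086 = -137780 - 49187017/31126086 = -4288601316097/31126086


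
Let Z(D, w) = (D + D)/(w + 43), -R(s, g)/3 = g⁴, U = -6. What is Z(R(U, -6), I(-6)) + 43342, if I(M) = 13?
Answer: 302422/7 ≈ 43203.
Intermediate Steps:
R(s, g) = -3*g⁴
Z(D, w) = 2*D/(43 + w) (Z(D, w) = (2*D)/(43 + w) = 2*D/(43 + w))
Z(R(U, -6), I(-6)) + 43342 = 2*(-3*(-6)⁴)/(43 + 13) + 43342 = 2*(-3*1296)/56 + 43342 = 2*(-3888)*(1/56) + 43342 = -972/7 + 43342 = 302422/7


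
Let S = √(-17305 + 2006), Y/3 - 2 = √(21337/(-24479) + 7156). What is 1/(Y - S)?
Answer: 24479/(146874 + 3*√4287506323373 - 24479*I*√15299) ≈ 0.0031381 + 0.0014943*I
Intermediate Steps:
Y = 6 + 3*√4287506323373/24479 (Y = 6 + 3*√(21337/(-24479) + 7156) = 6 + 3*√(21337*(-1/24479) + 7156) = 6 + 3*√(-21337/24479 + 7156) = 6 + 3*√(175150387/24479) = 6 + 3*(√4287506323373/24479) = 6 + 3*√4287506323373/24479 ≈ 259.76)
S = I*√15299 (S = √(-15299) = I*√15299 ≈ 123.69*I)
1/(Y - S) = 1/((6 + 3*√4287506323373/24479) - I*√15299) = 1/(6 + 3*√4287506323373/24479 - I*√15299)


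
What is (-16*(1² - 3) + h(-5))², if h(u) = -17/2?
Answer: 2209/4 ≈ 552.25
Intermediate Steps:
h(u) = -17/2 (h(u) = -17*½ = -17/2)
(-16*(1² - 3) + h(-5))² = (-16*(1² - 3) - 17/2)² = (-16*(1 - 3) - 17/2)² = (-16*(-2) - 17/2)² = (32 - 17/2)² = (47/2)² = 2209/4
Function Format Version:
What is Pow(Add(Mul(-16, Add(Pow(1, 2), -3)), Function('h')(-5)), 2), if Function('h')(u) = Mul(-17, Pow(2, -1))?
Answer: Rational(2209, 4) ≈ 552.25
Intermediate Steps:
Function('h')(u) = Rational(-17, 2) (Function('h')(u) = Mul(-17, Rational(1, 2)) = Rational(-17, 2))
Pow(Add(Mul(-16, Add(Pow(1, 2), -3)), Function('h')(-5)), 2) = Pow(Add(Mul(-16, Add(Pow(1, 2), -3)), Rational(-17, 2)), 2) = Pow(Add(Mul(-16, Add(1, -3)), Rational(-17, 2)), 2) = Pow(Add(Mul(-16, -2), Rational(-17, 2)), 2) = Pow(Add(32, Rational(-17, 2)), 2) = Pow(Rational(47, 2), 2) = Rational(2209, 4)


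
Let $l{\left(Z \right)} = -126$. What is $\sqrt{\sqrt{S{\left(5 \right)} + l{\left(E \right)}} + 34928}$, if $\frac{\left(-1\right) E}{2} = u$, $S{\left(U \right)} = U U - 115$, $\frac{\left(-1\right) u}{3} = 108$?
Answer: $\sqrt{34928 + 6 i \sqrt{6}} \approx 186.89 + 0.0393 i$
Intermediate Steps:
$u = -324$ ($u = \left(-3\right) 108 = -324$)
$S{\left(U \right)} = -115 + U^{2}$ ($S{\left(U \right)} = U^{2} - 115 = -115 + U^{2}$)
$E = 648$ ($E = \left(-2\right) \left(-324\right) = 648$)
$\sqrt{\sqrt{S{\left(5 \right)} + l{\left(E \right)}} + 34928} = \sqrt{\sqrt{\left(-115 + 5^{2}\right) - 126} + 34928} = \sqrt{\sqrt{\left(-115 + 25\right) - 126} + 34928} = \sqrt{\sqrt{-90 - 126} + 34928} = \sqrt{\sqrt{-216} + 34928} = \sqrt{6 i \sqrt{6} + 34928} = \sqrt{34928 + 6 i \sqrt{6}}$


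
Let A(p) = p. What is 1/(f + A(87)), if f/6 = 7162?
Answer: 1/43059 ≈ 2.3224e-5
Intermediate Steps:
f = 42972 (f = 6*7162 = 42972)
1/(f + A(87)) = 1/(42972 + 87) = 1/43059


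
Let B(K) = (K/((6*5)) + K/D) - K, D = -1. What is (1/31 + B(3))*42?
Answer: -38199/155 ≈ -246.45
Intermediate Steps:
B(K) = -59*K/30 (B(K) = (K/((6*5)) + K/(-1)) - K = (K/30 + K*(-1)) - K = (K*(1/30) - K) - K = (K/30 - K) - K = -29*K/30 - K = -59*K/30)
(1/31 + B(3))*42 = (1/31 - 59/30*3)*42 = (1/31 - 59/10)*42 = -1819/310*42 = -38199/155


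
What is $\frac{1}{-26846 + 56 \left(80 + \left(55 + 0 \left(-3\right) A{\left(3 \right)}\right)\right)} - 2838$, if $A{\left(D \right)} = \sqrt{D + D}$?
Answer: $- \frac{54733669}{19286} \approx -2838.0$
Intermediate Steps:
$A{\left(D \right)} = \sqrt{2} \sqrt{D}$ ($A{\left(D \right)} = \sqrt{2 D} = \sqrt{2} \sqrt{D}$)
$\frac{1}{-26846 + 56 \left(80 + \left(55 + 0 \left(-3\right) A{\left(3 \right)}\right)\right)} - 2838 = \frac{1}{-26846 + 56 \left(80 + \left(55 + 0 \left(-3\right) \sqrt{2} \sqrt{3}\right)\right)} - 2838 = \frac{1}{-26846 + 56 \left(80 + \left(55 + 0 \sqrt{6}\right)\right)} - 2838 = \frac{1}{-26846 + 56 \left(80 + \left(55 + 0\right)\right)} - 2838 = \frac{1}{-26846 + 56 \left(80 + 55\right)} - 2838 = \frac{1}{-26846 + 56 \cdot 135} - 2838 = \frac{1}{-26846 + 7560} - 2838 = \frac{1}{-19286} - 2838 = - \frac{1}{19286} - 2838 = - \frac{54733669}{19286}$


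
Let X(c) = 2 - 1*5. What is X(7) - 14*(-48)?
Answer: 669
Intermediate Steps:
X(c) = -3 (X(c) = 2 - 5 = -3)
X(7) - 14*(-48) = -3 - 14*(-48) = -3 + 672 = 669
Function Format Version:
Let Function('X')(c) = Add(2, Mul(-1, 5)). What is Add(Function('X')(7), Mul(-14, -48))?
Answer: 669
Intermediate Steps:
Function('X')(c) = -3 (Function('X')(c) = Add(2, -5) = -3)
Add(Function('X')(7), Mul(-14, -48)) = Add(-3, Mul(-14, -48)) = Add(-3, 672) = 669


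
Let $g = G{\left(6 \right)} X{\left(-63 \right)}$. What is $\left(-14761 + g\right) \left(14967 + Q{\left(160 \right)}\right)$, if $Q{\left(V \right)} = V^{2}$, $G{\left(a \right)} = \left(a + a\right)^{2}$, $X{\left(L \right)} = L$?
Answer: $-966833311$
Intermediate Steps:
$G{\left(a \right)} = 4 a^{2}$ ($G{\left(a \right)} = \left(2 a\right)^{2} = 4 a^{2}$)
$g = -9072$ ($g = 4 \cdot 6^{2} \left(-63\right) = 4 \cdot 36 \left(-63\right) = 144 \left(-63\right) = -9072$)
$\left(-14761 + g\right) \left(14967 + Q{\left(160 \right)}\right) = \left(-14761 - 9072\right) \left(14967 + 160^{2}\right) = - 23833 \left(14967 + 25600\right) = \left(-23833\right) 40567 = -966833311$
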